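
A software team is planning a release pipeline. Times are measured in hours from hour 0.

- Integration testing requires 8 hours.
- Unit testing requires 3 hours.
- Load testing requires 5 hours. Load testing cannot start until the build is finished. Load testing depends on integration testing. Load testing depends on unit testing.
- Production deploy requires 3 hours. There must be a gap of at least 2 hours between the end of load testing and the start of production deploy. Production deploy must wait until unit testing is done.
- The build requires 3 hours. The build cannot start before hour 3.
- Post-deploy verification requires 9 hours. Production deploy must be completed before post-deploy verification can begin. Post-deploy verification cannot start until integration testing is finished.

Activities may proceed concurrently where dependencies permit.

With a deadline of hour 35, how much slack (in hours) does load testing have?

8

Nothing blocks integration testing, so it runs from hour 0 to hour 8.
Unit testing can start immediately at hour 0; it finishes at hour 3.
The build waits on its own release at hour 3, so it starts at hour 3 and finishes at 3 + 3 = hour 6.
Load testing has to wait for the build (finishes hour 6); integration testing (finishes hour 8); unit testing (finishes hour 3). The latest of these is hour 8, so load testing runs hour 8 to 8 + 5 = hour 13.

Working backward from the deadline:
Post-deploy verification has no dependents, so it just needs to finish by hour 35. Starting by 35 − 9 = hour 26 achieves that.
Production deploy feeds into post-deploy verification (must start by hour 26); so production deploy must finish by hour 26 and therefore start by hour 23.
Load testing must finish before production deploy (must start by hour 23, minus 2-hour gap → hour 21). With a 5-hour duration, load testing must start by 21 − 5 = hour 16.
So load testing can start as early as hour 8 and as late as hour 16, giving 16 − 8 = 8 hours of slack.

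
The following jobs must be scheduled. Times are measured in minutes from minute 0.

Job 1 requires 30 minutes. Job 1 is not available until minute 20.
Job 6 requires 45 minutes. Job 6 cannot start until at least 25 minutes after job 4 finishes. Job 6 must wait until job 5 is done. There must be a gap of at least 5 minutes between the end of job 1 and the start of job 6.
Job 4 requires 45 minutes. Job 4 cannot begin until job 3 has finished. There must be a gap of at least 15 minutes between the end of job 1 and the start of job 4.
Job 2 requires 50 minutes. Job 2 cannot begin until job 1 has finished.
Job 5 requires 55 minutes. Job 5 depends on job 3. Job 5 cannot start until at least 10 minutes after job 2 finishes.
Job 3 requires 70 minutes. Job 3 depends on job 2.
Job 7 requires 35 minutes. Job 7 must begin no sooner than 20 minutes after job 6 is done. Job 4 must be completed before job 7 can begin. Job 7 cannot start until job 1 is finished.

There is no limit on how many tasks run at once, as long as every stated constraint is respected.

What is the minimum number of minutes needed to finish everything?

After its own release at minute 20, job 1 can start at minute 20 and finishes at minute 50.
Job 2 cannot begin until job 1 (finishes minute 50). It runs from minute 50 to 50 + 50 = minute 100.
Job 3 cannot begin until job 2 (finishes minute 100). It runs from minute 100 to 100 + 70 = minute 170.
Job 5 needs all of job 3 (finishes minute 170); job 2 (finishes minute 100, plus 10-minute gap → minute 110). That puts its earliest start at minute 170; it finishes at 170 + 55 = minute 225.
Job 4 cannot start until job 3 (finishes minute 170); job 1 (finishes minute 50, plus 15-minute gap → minute 65). The controlling bound is minute 170, so job 4 finishes at 170 + 45 = minute 215.
Job 6 has to wait for job 4 (finishes minute 215, plus 25-minute gap → minute 240); job 5 (finishes minute 225); job 1 (finishes minute 50, plus 5-minute gap → minute 55). The latest of these is minute 240, so job 6 runs minute 240 to 240 + 45 = minute 285.
Job 7 cannot start until job 6 (finishes minute 285, plus 20-minute gap → minute 305); job 4 (finishes minute 215); job 1 (finishes minute 50). The controlling bound is minute 305, so job 7 finishes at 305 + 35 = minute 340.
All tasks are finished once the last one completes. Finish times: Job 1 at 50, Job 2 at 100, Job 3 at 170, Job 4 at 215, Job 5 at 225, Job 6 at 285, Job 7 at 340. The latest is minute 340.

340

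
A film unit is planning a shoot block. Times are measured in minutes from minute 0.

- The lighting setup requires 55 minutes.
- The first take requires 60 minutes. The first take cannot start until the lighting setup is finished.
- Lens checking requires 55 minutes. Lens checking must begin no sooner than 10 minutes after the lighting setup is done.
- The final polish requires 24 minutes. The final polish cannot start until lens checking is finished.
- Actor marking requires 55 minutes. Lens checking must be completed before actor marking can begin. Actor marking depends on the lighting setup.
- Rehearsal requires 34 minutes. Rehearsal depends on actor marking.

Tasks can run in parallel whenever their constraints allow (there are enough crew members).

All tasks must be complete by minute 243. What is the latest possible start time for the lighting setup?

Rehearsal must finish by minute 243; it takes 34 minutes, so it must start by 243 − 34 = minute 209.
Actor marking has to be done before rehearsal (must start by minute 209). That means finishing by minute 209, i.e. starting by 209 − 55 = minute 154.
To finish by minute 243, the final polish (duration 24) must start no later than minute 219.
For lens checking: actor marking (must start by minute 154); the final polish (must start by minute 219). The most restrictive is minute 154; with a 55-minute duration, lens checking must start by minute 99.
The first take has no dependents, so it just needs to finish by minute 243. Starting by 243 − 60 = minute 183 achieves that.
The lighting setup feeds lens checking (must start by minute 99, minus 10-minute gap → minute 89); actor marking (must start by minute 154); the first take (must start by minute 183). Taking the minimum, the lighting setup must finish by minute 89 and start by 89 − 55 = minute 34.

34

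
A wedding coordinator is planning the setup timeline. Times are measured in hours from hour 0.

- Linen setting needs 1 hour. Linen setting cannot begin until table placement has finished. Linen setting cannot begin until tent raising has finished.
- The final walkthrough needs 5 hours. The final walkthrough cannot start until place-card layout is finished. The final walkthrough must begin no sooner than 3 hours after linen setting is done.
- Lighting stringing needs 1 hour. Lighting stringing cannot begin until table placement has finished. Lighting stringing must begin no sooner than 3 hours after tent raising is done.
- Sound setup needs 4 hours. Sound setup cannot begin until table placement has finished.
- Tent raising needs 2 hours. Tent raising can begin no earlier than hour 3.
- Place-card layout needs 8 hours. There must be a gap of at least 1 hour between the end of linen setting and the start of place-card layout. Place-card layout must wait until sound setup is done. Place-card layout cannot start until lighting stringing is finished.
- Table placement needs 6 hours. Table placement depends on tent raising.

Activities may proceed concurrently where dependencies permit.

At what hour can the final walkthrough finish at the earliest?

Tent raising waits on its own release at hour 3, so it starts at hour 3 and finishes at 3 + 2 = hour 5.
After tent raising (finishes hour 5), table placement can start at hour 5 and finishes at hour 11.
Sound setup waits on table placement (finishes hour 11), so it starts at hour 11 and finishes at 11 + 4 = hour 15.
For lighting stringing: table placement (finishes hour 11); tent raising (finishes hour 5, plus 3-hour gap → hour 8). Taking the maximum gives a start of hour 11, and it finishes at 11 + 1 = hour 12.
Linen setting cannot start until table placement (finishes hour 11); tent raising (finishes hour 5). The controlling bound is hour 11, so linen setting finishes at 11 + 1 = hour 12.
Place-card layout cannot start until linen setting (finishes hour 12, plus 1-hour gap → hour 13); sound setup (finishes hour 15); lighting stringing (finishes hour 12). The controlling bound is hour 15, so place-card layout finishes at 15 + 8 = hour 23.
The final walkthrough has to wait for place-card layout (finishes hour 23); linen setting (finishes hour 12, plus 3-hour gap → hour 15). The latest of these is hour 23, so the final walkthrough runs hour 23 to 23 + 5 = hour 28.

28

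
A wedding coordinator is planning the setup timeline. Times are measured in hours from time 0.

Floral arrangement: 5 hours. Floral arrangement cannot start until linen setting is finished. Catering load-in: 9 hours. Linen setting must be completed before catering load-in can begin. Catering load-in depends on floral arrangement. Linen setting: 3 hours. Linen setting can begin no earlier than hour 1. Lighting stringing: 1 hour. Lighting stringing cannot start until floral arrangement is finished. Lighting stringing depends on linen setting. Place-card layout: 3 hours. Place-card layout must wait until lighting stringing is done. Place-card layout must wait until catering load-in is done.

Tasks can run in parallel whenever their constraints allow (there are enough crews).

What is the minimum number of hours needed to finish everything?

Linen setting cannot begin until its own release at hour 1. It runs from hour 1 to 1 + 3 = hour 4.
After linen setting (finishes hour 4), floral arrangement can start at hour 4 and finishes at hour 9.
For catering load-in: linen setting (finishes hour 4); floral arrangement (finishes hour 9). Taking the maximum gives a start of hour 9, and it finishes at 9 + 9 = hour 18.
For lighting stringing: floral arrangement (finishes hour 9); linen setting (finishes hour 4). Taking the maximum gives a start of hour 9, and it finishes at 9 + 1 = hour 10.
Place-card layout needs all of lighting stringing (finishes hour 10); catering load-in (finishes hour 18). That puts its earliest start at hour 18; it finishes at 18 + 3 = hour 21.
All tasks are finished once the last one completes. Finish times: Linen setting at 4, Floral arrangement at 9, Lighting stringing at 10, Catering load-in at 18, Place-card layout at 21. The latest is hour 21.

21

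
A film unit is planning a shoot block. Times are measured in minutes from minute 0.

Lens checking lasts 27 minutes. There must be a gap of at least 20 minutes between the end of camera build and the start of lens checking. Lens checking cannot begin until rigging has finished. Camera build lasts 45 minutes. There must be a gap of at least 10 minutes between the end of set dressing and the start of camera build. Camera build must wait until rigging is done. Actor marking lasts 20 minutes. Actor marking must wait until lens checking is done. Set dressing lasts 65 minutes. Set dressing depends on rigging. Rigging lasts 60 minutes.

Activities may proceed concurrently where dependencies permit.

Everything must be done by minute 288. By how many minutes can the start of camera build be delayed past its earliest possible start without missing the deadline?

41

Rigging has no prerequisites, so it starts at minute 0 and finishes at minute 60.
Set dressing cannot begin until rigging (finishes minute 60). It runs from minute 60 to 60 + 65 = minute 125.
Camera build needs all of set dressing (finishes minute 125, plus 10-minute gap → minute 135); rigging (finishes minute 60). That puts its earliest start at minute 135; it finishes at 135 + 45 = minute 180.

Working backward from the deadline:
Actor marking must finish by minute 288; it takes 20 minutes, so it must start by 288 − 20 = minute 268.
Lens checking must finish before actor marking (must start by minute 268). With a 27-minute duration, lens checking must start by 268 − 27 = minute 241.
Since lens checking (must start by minute 241, minus 20-minute gap → minute 221) depends on it, camera build must finish by minute 221. Backing off its 45-minute duration gives a latest start of minute 176.
So camera build can start as early as minute 135 and as late as minute 176, giving 176 − 135 = 41 minutes of slack.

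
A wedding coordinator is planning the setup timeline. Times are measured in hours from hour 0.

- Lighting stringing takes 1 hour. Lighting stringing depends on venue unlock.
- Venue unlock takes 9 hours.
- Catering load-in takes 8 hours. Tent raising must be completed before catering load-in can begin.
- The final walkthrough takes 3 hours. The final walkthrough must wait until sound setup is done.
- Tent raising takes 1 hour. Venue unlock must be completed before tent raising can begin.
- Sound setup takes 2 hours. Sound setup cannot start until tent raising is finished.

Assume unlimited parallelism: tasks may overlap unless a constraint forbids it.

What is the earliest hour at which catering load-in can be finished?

Nothing blocks venue unlock, so it runs from hour 0 to hour 9.
Tent raising waits on venue unlock (finishes hour 9), so it starts at hour 9 and finishes at 9 + 1 = hour 10.
Catering load-in waits on tent raising (finishes hour 10), so it starts at hour 10 and finishes at 10 + 8 = hour 18.

18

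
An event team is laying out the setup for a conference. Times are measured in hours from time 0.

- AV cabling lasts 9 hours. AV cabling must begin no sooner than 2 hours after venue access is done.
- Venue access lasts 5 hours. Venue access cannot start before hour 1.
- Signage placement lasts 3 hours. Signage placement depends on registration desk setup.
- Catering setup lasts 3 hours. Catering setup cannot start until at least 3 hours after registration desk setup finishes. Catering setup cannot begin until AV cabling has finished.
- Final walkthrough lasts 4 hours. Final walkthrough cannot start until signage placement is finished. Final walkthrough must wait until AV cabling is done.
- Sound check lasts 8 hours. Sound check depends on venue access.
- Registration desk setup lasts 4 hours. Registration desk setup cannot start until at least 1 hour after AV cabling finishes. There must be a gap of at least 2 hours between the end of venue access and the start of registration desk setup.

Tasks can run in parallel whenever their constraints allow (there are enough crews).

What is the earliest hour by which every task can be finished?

Venue access cannot begin until its own release at hour 1. It runs from hour 1 to 1 + 5 = hour 6.
After venue access (finishes hour 6), sound check can start at hour 6 and finishes at hour 14.
AV cabling cannot begin until venue access (finishes hour 6, plus 2-hour gap → hour 8). It runs from hour 8 to 8 + 9 = hour 17.
For registration desk setup: AV cabling (finishes hour 17, plus 1-hour gap → hour 18); venue access (finishes hour 6, plus 2-hour gap → hour 8). Taking the maximum gives a start of hour 18, and it finishes at 18 + 4 = hour 22.
Catering setup has to wait for registration desk setup (finishes hour 22, plus 3-hour gap → hour 25); AV cabling (finishes hour 17). The latest of these is hour 25, so catering setup runs hour 25 to 25 + 3 = hour 28.
Signage placement waits on registration desk setup (finishes hour 22), so it starts at hour 22 and finishes at 22 + 3 = hour 25.
For final walkthrough: signage placement (finishes hour 25); AV cabling (finishes hour 17). Taking the maximum gives a start of hour 25, and it finishes at 25 + 4 = hour 29.
All tasks are finished once the last one completes. Finish times: Venue access at 6, AV cabling at 17, Registration desk setup at 22, Signage placement at 25, Catering setup at 28, Sound check at 14, Final walkthrough at 29. The latest is hour 29.

29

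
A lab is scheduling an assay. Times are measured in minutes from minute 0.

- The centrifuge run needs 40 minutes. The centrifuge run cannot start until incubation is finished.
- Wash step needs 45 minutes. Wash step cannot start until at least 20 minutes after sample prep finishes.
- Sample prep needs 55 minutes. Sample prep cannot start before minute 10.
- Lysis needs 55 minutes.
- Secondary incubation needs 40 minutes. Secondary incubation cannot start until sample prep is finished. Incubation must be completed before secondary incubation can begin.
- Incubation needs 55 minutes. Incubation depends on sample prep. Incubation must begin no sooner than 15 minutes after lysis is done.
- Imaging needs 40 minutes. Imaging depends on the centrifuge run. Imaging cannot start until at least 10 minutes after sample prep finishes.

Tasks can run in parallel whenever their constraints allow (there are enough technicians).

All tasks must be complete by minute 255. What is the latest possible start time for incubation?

120

Imaging must finish by minute 255; it takes 40 minutes, so it must start by 255 − 40 = minute 215.
The centrifuge run feeds into imaging (must start by minute 215); so the centrifuge run must finish by minute 215 and therefore start by minute 175.
Nothing follows secondary incubation; the deadline of minute 255 is its only limit. It must start by 255 − 40 = minute 215.
Incubation feeds the centrifuge run (must start by minute 175); secondary incubation (must start by minute 215). Taking the minimum, incubation must finish by minute 175 and start by 175 − 55 = minute 120.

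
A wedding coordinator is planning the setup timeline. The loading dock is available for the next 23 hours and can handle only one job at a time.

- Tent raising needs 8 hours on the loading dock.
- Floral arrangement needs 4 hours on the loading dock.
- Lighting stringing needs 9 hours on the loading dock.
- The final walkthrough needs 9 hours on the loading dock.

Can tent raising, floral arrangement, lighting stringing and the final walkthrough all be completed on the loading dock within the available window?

No

Running back to back, the jobs need 8 + 4 + 9 + 9 = 30 hours on the loading dock.
Since 30 > 23, they cannot all fit.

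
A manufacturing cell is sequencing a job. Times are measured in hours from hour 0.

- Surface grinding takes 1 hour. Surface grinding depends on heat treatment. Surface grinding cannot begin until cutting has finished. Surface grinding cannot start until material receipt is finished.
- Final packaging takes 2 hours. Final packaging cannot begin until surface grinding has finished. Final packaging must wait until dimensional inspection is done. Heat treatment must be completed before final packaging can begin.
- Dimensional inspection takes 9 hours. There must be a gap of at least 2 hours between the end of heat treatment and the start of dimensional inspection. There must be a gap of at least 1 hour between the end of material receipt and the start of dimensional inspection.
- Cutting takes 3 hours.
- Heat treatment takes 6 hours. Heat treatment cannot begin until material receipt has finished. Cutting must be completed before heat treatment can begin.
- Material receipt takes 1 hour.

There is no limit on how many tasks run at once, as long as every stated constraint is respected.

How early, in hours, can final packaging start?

20

Cutting has no prerequisites, so it starts at hour 0 and finishes at hour 3.
Material receipt can start immediately at hour 0; it finishes at hour 1.
For heat treatment: material receipt (finishes hour 1); cutting (finishes hour 3). Taking the maximum gives a start of hour 3, and it finishes at 3 + 6 = hour 9.
Dimensional inspection needs all of heat treatment (finishes hour 9, plus 2-hour gap → hour 11); material receipt (finishes hour 1, plus 1-hour gap → hour 2). That puts its earliest start at hour 11; it finishes at 11 + 9 = hour 20.
For surface grinding: heat treatment (finishes hour 9); cutting (finishes hour 3); material receipt (finishes hour 1). Taking the maximum gives a start of hour 9, and it finishes at 9 + 1 = hour 10.
Final packaging waits on surface grinding (finishes hour 10); dimensional inspection (finishes hour 20); heat treatment (finishes hour 9). The latest of these is hour 20, which is the earliest final packaging can start.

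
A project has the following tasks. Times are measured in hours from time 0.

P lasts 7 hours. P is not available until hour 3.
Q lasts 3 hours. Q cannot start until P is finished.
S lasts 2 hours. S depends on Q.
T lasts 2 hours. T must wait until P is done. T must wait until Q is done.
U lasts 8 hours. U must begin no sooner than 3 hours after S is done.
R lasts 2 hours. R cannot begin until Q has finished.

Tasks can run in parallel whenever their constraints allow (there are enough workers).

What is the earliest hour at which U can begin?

18

After its own release at hour 3, P can start at hour 3 and finishes at hour 10.
Q cannot begin until P (finishes hour 10). It runs from hour 10 to 10 + 3 = hour 13.
S cannot begin until Q (finishes hour 13). It runs from hour 13 to 13 + 2 = hour 15.
U waits on S (finishes hour 15, plus 3-hour gap → hour 18), so the earliest it can start is hour 18.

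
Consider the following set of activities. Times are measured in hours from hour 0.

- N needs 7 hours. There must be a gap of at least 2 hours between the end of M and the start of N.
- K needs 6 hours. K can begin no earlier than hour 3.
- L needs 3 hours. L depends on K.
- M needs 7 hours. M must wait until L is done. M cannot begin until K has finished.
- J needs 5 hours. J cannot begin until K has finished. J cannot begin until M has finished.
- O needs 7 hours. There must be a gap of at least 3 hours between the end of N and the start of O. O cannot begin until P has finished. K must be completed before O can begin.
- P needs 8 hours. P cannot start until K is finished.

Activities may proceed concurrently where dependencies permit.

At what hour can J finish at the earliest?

24

After its own release at hour 3, K can start at hour 3 and finishes at hour 9.
After K (finishes hour 9), L can start at hour 9 and finishes at hour 12.
For M: L (finishes hour 12); K (finishes hour 9). Taking the maximum gives a start of hour 12, and it finishes at 12 + 7 = hour 19.
J has to wait for K (finishes hour 9); M (finishes hour 19). The latest of these is hour 19, so J runs hour 19 to 19 + 5 = hour 24.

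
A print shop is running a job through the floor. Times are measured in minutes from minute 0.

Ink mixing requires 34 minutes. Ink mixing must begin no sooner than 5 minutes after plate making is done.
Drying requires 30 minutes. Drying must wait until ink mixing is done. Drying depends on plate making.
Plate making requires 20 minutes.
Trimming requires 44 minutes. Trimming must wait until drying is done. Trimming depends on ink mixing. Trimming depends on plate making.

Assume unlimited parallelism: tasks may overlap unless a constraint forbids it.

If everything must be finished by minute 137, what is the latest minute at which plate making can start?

Nothing follows trimming; the deadline of minute 137 is its only limit. It must start by 137 − 44 = minute 93.
Since trimming (must start by minute 93) depends on it, drying must finish by minute 93. Backing off its 30-minute duration gives a latest start of minute 63.
For ink mixing: drying (must start by minute 63); trimming (must start by minute 93). The most restrictive is minute 63; with a 34-minute duration, ink mixing must start by minute 29.
Plate making feeds ink mixing (must start by minute 29, minus 5-minute gap → minute 24); drying (must start by minute 63); trimming (must start by minute 93). Taking the minimum, plate making must finish by minute 24 and start by 24 − 20 = minute 4.

4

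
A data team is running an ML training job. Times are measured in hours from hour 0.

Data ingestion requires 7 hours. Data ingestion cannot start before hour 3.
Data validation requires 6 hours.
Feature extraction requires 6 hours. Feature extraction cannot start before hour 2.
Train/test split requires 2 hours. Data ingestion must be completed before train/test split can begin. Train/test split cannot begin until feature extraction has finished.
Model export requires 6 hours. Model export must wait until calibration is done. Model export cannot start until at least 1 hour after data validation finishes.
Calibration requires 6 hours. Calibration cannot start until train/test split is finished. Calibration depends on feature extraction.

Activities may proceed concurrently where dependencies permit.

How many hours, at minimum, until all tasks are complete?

Feature extraction cannot begin until its own release at hour 2. It runs from hour 2 to 2 + 6 = hour 8.
Data validation can start immediately at hour 0; it finishes at hour 6.
Data ingestion waits on its own release at hour 3, so it starts at hour 3 and finishes at 3 + 7 = hour 10.
Train/test split needs all of data ingestion (finishes hour 10); feature extraction (finishes hour 8). That puts its earliest start at hour 10; it finishes at 10 + 2 = hour 12.
Calibration has to wait for train/test split (finishes hour 12); feature extraction (finishes hour 8). The latest of these is hour 12, so calibration runs hour 12 to 12 + 6 = hour 18.
Model export cannot start until calibration (finishes hour 18); data validation (finishes hour 6, plus 1-hour gap → hour 7). The controlling bound is hour 18, so model export finishes at 18 + 6 = hour 24.
All tasks are finished once the last one completes. Finish times: Data ingestion at 10, Data validation at 6, Feature extraction at 8, Train/test split at 12, Calibration at 18, Model export at 24. The latest is hour 24.

24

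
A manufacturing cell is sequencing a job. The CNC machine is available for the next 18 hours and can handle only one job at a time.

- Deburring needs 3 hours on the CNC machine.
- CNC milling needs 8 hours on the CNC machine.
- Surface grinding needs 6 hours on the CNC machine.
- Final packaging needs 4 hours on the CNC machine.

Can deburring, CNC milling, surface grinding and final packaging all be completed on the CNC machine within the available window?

Running back to back, the jobs need 3 + 8 + 6 + 4 = 21 hours on the CNC machine.
Since 21 > 18, they cannot all fit.

No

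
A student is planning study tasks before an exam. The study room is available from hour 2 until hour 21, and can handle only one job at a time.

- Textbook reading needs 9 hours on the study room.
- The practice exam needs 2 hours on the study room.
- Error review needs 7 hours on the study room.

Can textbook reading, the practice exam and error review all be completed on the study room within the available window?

Yes

The study room window is 21 − 2 = 19 hours.
Running back to back, the jobs need 9 + 2 + 7 = 18 hours on the study room.
Since 18 ≤ 19, they fit within the window.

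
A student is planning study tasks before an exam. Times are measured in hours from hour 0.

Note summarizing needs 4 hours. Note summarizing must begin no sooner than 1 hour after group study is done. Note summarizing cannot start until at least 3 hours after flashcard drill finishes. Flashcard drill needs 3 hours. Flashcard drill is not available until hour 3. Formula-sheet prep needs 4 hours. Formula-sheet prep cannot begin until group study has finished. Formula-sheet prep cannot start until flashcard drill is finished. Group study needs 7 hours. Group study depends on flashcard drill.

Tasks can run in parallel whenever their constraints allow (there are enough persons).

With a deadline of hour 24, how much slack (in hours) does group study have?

6

After its own release at hour 3, flashcard drill can start at hour 3 and finishes at hour 6.
Group study waits on flashcard drill (finishes hour 6), so it starts at hour 6 and finishes at 6 + 7 = hour 13.

Working backward from the deadline:
Nothing follows note summarizing; the deadline of hour 24 is its only limit. It must start by 24 − 4 = hour 20.
Formula-sheet prep has no dependents, so it just needs to finish by hour 24. Starting by 24 − 4 = hour 20 achieves that.
Group study has several dependents: note summarizing (must start by hour 20, minus 1-hour gap → hour 19); formula-sheet prep (must start by hour 20). The earliest of those limits is hour 19, so group study must start by 19 − 7 = hour 12.
So group study can start as early as hour 6 and as late as hour 12, giving 12 − 6 = 6 hours of slack.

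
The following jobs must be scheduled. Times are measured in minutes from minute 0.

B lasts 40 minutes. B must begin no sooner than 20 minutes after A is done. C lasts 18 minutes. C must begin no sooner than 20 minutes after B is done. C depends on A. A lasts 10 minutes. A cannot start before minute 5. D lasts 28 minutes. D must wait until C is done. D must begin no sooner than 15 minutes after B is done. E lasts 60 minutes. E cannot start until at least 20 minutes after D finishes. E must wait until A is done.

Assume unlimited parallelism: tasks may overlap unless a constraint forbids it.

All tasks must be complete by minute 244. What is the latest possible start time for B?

58

Nothing follows E; the deadline of minute 244 is its only limit. It must start by 244 − 60 = minute 184.
D must finish before E (must start by minute 184, minus 20-minute gap → minute 164). With a 28-minute duration, D must start by 164 − 28 = minute 136.
Since D (must start by minute 136) depends on it, C must finish by minute 136. Backing off its 18-minute duration gives a latest start of minute 118.
For B: C (must start by minute 118, minus 20-minute gap → minute 98); D (must start by minute 136, minus 15-minute gap → minute 121). The most restrictive is minute 98; with a 40-minute duration, B must start by minute 58.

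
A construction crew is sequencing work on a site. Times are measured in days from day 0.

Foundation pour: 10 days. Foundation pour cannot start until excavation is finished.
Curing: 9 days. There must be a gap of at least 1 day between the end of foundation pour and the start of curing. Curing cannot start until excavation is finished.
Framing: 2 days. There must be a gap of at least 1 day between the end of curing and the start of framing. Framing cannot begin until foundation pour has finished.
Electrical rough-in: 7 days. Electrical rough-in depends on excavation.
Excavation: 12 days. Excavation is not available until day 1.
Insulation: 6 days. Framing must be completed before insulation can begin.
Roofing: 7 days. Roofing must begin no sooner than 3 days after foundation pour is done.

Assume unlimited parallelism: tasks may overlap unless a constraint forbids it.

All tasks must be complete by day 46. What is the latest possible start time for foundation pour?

17

To finish by day 46, insulation (duration 6) must start no later than day 40.
Framing must finish before insulation (must start by day 40). With a 2-day duration, framing must start by 40 − 2 = day 38.
Curing feeds into framing (must start by day 38, minus 1-day gap → day 37); so curing must finish by day 37 and therefore start by day 28.
Roofing must finish by day 46; it takes 7 days, so it must start by 46 − 7 = day 39.
Foundation pour must finish in time for curing (must start by day 28, minus 1-day gap → day 27); framing (must start by day 38); roofing (must start by day 39, minus 3-day gap → day 36). The tightest is day 27, so foundation pour must start by 27 − 10 = day 17.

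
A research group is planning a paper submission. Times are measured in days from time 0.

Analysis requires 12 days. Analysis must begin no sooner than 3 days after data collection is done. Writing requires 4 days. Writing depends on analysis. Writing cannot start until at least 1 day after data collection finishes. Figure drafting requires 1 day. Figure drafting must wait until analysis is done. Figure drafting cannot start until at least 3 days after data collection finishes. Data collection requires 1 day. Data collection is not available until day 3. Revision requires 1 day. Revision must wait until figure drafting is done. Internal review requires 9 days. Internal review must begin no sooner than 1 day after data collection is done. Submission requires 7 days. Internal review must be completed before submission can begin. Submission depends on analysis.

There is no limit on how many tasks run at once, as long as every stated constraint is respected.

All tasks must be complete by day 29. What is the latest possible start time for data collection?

6

Nothing follows revision; the deadline of day 29 is its only limit. It must start by 29 − 1 = day 28.
Since revision (must start by day 28) depends on it, figure drafting must finish by day 28. Backing off its 1-day duration gives a latest start of day 27.
Nothing follows writing; the deadline of day 29 is its only limit. It must start by 29 − 4 = day 25.
Submission must finish by day 29; it takes 7 days, so it must start by 29 − 7 = day 22.
For analysis: figure drafting (must start by day 27); writing (must start by day 25); submission (must start by day 22). The most restrictive is day 22; with a 12-day duration, analysis must start by day 10.
Since submission (must start by day 22) depends on it, internal review must finish by day 22. Backing off its 9-day duration gives a latest start of day 13.
Data collection must finish in time for analysis (must start by day 10, minus 3-day gap → day 7); figure drafting (must start by day 27, minus 3-day gap → day 24); writing (must start by day 25, minus 1-day gap → day 24); internal review (must start by day 13, minus 1-day gap → day 12). The tightest is day 7, so data collection must start by 7 − 1 = day 6.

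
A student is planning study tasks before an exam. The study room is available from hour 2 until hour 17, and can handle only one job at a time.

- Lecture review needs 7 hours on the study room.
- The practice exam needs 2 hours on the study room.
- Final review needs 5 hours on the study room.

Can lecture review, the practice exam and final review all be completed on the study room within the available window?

Yes

The study room window is 17 − 2 = 15 hours.
Running back to back, the jobs need 7 + 2 + 5 = 14 hours on the study room.
Since 14 ≤ 15, they fit within the window.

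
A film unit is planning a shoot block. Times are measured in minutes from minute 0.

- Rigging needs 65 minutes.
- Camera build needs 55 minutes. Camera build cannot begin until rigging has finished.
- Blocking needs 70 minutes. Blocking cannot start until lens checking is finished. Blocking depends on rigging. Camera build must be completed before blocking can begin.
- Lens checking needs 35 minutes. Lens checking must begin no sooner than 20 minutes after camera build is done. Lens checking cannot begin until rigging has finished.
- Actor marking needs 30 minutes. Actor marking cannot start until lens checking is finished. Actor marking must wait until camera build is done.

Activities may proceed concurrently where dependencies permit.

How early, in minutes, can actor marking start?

Rigging can start immediately at minute 0; it finishes at minute 65.
After rigging (finishes minute 65), camera build can start at minute 65 and finishes at minute 120.
Lens checking cannot start until camera build (finishes minute 120, plus 20-minute gap → minute 140); rigging (finishes minute 65). The controlling bound is minute 140, so lens checking finishes at 140 + 35 = minute 175.
Actor marking waits on lens checking (finishes minute 175); camera build (finishes minute 120). The latest of these is minute 175, which is the earliest actor marking can start.

175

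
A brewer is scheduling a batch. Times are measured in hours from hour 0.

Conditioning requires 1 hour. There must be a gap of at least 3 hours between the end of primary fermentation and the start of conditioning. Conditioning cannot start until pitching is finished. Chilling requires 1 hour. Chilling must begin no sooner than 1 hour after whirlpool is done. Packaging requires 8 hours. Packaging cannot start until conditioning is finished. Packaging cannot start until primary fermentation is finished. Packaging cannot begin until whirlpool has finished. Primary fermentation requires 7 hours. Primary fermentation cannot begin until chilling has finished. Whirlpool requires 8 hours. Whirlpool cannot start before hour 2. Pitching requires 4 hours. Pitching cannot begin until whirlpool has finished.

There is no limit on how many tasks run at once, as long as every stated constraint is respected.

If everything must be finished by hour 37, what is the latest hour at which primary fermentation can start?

Packaging has no dependents, so it just needs to finish by hour 37. Starting by 37 − 8 = hour 29 achieves that.
Since packaging (must start by hour 29) depends on it, conditioning must finish by hour 29. Backing off its 1-hour duration gives a latest start of hour 28.
For primary fermentation: conditioning (must start by hour 28, minus 3-hour gap → hour 25); packaging (must start by hour 29). The most restrictive is hour 25; with a 7-hour duration, primary fermentation must start by hour 18.

18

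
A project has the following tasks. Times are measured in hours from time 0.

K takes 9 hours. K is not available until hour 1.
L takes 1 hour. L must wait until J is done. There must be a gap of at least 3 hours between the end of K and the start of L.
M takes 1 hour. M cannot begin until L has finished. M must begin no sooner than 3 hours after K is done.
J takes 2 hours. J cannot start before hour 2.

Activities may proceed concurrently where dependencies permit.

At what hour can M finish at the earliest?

K waits on its own release at hour 1, so it starts at hour 1 and finishes at 1 + 9 = hour 10.
J waits on its own release at hour 2, so it starts at hour 2 and finishes at 2 + 2 = hour 4.
For L: J (finishes hour 4); K (finishes hour 10, plus 3-hour gap → hour 13). Taking the maximum gives a start of hour 13, and it finishes at 13 + 1 = hour 14.
M needs all of L (finishes hour 14); K (finishes hour 10, plus 3-hour gap → hour 13). That puts its earliest start at hour 14; it finishes at 14 + 1 = hour 15.

15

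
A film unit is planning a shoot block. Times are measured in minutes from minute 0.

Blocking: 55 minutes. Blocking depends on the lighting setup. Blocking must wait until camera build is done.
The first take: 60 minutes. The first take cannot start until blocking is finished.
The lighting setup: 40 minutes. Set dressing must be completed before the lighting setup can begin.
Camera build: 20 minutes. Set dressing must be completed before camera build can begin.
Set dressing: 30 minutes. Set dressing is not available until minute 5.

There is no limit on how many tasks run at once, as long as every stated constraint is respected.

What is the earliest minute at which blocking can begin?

75

Set dressing waits on its own release at minute 5, so it starts at minute 5 and finishes at 5 + 30 = minute 35.
Camera build waits on set dressing (finishes minute 35), so it starts at minute 35 and finishes at 35 + 20 = minute 55.
The lighting setup cannot begin until set dressing (finishes minute 35). It runs from minute 35 to 35 + 40 = minute 75.
Blocking waits on the lighting setup (finishes minute 75); camera build (finishes minute 55). The latest of these is minute 75, which is the earliest blocking can start.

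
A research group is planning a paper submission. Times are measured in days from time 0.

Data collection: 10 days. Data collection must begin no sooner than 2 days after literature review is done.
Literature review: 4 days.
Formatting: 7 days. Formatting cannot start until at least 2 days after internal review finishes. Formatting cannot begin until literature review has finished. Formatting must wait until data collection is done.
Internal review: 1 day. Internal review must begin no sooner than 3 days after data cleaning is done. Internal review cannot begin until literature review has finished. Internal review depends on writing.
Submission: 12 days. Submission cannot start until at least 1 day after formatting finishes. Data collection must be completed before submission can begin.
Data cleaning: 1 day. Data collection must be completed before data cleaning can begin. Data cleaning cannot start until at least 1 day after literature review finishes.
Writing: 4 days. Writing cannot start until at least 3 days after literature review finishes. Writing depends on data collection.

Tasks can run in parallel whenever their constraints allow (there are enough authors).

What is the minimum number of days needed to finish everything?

43

Literature review has no prerequisites, so it starts at day 0 and finishes at day 4.
Data collection waits on literature review (finishes day 4, plus 2-day gap → day 6), so it starts at day 6 and finishes at 6 + 10 = day 16.
Writing has to wait for literature review (finishes day 4, plus 3-day gap → day 7); data collection (finishes day 16). The latest of these is day 16, so writing runs day 16 to 16 + 4 = day 20.
For data cleaning: data collection (finishes day 16); literature review (finishes day 4, plus 1-day gap → day 5). Taking the maximum gives a start of day 16, and it finishes at 16 + 1 = day 17.
Internal review needs all of data cleaning (finishes day 17, plus 3-day gap → day 20); literature review (finishes day 4); writing (finishes day 20). That puts its earliest start at day 20; it finishes at 20 + 1 = day 21.
For formatting: internal review (finishes day 21, plus 2-day gap → day 23); literature review (finishes day 4); data collection (finishes day 16). Taking the maximum gives a start of day 23, and it finishes at 23 + 7 = day 30.
Submission cannot start until formatting (finishes day 30, plus 1-day gap → day 31); data collection (finishes day 16). The controlling bound is day 31, so submission finishes at 31 + 12 = day 43.
All tasks are finished once the last one completes. Finish times: Literature review at 4, Data collection at 16, Data cleaning at 17, Writing at 20, Internal review at 21, Formatting at 30, Submission at 43. The latest is day 43.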